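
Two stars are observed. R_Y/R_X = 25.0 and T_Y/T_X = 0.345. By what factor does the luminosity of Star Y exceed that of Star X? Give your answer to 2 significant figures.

From the Stefan–Boltzmann law, L ∝ R²T⁴, so
L_Y/L_X = (R_Y/R_X)² (T_Y/T_X)⁴ = (25.0)² × (0.345)⁴ = 625.0 × 0.01417 = 8.854.

8.9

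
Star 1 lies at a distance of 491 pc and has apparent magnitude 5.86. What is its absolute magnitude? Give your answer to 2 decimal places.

M = m − 5 log₁₀(d/10 pc) = 5.86 − 5 log₁₀(491/10)
  = 5.86 − 5 × 1.691 = 5.86 − 8.46 = -2.60.

-2.60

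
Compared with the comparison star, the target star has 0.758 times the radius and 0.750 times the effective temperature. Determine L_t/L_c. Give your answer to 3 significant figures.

From the Stefan–Boltzmann law, L ∝ R²T⁴, so
L_t/L_c = (R_t/R_c)² (T_t/T_c)⁴ = (0.758)² × (0.750)⁴ = 0.5746 × 0.3164 = 0.1818.

0.182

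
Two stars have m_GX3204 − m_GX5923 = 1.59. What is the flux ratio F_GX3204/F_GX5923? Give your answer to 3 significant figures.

0.231

F_GX3204/F_GX5923 = 10^(−(m_GX3204 − m_GX5923)/2.5) = 10^(-1.59/2.5) = 10^-0.636 = 0.2312.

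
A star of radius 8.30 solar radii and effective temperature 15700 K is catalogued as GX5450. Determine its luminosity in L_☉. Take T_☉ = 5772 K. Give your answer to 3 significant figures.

3.77×10^3 L_☉

L/L_☉ = (R/R_☉)² (T/T_☉)⁴ = (8.30)² × (15700/5772)⁴
       = 68.89 × (2.720)⁴ = 68.89 × 54.74 = 3771.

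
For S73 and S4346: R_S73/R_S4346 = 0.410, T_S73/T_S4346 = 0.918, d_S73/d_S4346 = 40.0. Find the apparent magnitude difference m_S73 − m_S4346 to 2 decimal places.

L_S73/L_S4346 = (0.410)²(0.918)⁴ = 0.1194.
F_S73/F_S4346 = (L_S73/L_S4346)/(d_S73/d_S4346)² = 0.1194/1600 = 7.461×10^-5.
m_S73 − m_S4346 = −2.5 log₁₀(7.461×10^-5) = 10.32.

10.32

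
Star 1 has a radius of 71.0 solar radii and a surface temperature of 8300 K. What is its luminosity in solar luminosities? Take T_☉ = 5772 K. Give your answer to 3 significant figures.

L/L_☉ = (R/R_☉)² (T/T_☉)⁴ = (71.0)² × (8300/5772)⁴
       = 5041 × (1.438)⁴ = 5041 × 4.276 = 2.155×10^4.

2.16×10^4 solar luminosities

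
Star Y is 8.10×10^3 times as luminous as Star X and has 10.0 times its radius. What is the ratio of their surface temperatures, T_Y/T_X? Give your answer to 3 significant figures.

L ∝ R²T⁴ gives T ∝ (L/R²)^(1/4), so
T_Y/T_X = (8.10×10^3 / 10.0²)^(1/4) = (81.00)^(1/4) = 3.000.

3.00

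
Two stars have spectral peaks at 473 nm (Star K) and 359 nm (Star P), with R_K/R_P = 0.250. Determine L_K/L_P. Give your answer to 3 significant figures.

Wien's law gives T ∝ 1/λ_max, so T_K/T_P = λ_P/λ_K = 359/473 = 0.7590.
Then L ∝ R²T⁴ gives L_K/L_P = (0.250)² × (0.7590)⁴ = 0.06250 × 0.3318 = 0.02074.

0.0207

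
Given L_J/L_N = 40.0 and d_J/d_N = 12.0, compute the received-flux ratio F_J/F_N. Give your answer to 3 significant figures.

F = L/(4πd²), so F_J/F_N = (L_J/L_N) / (d_J/d_N)²
= 40.0 / (12.0)² = 40.0 / 144.0 = 0.2778.

0.278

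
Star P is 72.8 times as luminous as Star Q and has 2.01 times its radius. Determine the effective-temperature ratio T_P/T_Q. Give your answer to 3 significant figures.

L ∝ R²T⁴ gives T ∝ (L/R²)^(1/4), so
T_P/T_Q = (72.8 / 2.01²)^(1/4) = (18.02)^(1/4) = 2.060.

2.06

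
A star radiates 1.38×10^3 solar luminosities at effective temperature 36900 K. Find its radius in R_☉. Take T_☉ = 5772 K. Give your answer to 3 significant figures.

0.909 R_☉

R/R_☉ = √(L/L_☉) / (T/T_☉)² = √(1.38×10^3) / (6.393)²
       = 37.15 / 40.87 = 0.9089.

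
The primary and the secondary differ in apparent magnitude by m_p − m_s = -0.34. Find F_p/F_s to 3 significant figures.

F_p/F_s = 10^(−(m_p − m_s)/2.5) = 10^(0.34/2.5) = 10^0.136 = 1.368.

1.37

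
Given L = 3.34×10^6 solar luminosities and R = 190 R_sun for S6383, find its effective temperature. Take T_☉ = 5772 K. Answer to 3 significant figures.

T/T_☉ = (L/L_☉)^(1/4) / (R/R_☉)^(1/2)
T = 5772 × (3.34×10^6)^(1/4) / √(190) = 5772 × 42.75 / 13.78 = 1.790×10^4 K.

1.79×10^4 K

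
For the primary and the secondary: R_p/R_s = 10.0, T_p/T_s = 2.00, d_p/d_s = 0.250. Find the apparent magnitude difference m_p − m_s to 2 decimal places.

L_p/L_s = (10.0)²(2.00)⁴ = 1600.
F_p/F_s = (L_p/L_s)/(d_p/d_s)² = 1600/0.06250 = 2.560×10^4.
m_p − m_s = −2.5 log₁₀(2.560×10^4) = -11.02.

-11.02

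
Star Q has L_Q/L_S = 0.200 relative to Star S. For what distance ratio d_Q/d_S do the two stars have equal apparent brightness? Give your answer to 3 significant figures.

Equal flux requires L_Q/d_Q² = L_S/d_S², so d_Q/d_S = √(L_Q/L_S)
= √(0.200) = 0.4472.

0.447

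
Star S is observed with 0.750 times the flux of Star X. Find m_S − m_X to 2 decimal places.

0.31

m_S − m_X = −2.5 log₁₀(F_S/F_X) = −2.5 log₁₀(0.750) = −2.5 × (-0.125) = 0.312.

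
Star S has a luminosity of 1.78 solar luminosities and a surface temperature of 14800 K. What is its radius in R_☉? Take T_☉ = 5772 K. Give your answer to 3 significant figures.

0.203 R_☉

R/R_☉ = √(L/L_☉) / (T/T_☉)² = √(1.78) / (2.564)²
       = 1.334 / 6.575 = 0.2029.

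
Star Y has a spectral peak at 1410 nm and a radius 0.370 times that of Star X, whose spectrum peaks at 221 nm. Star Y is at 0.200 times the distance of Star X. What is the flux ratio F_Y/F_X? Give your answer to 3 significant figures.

Wien's law: T_Y/T_X = λ_X/λ_Y = 221/1410 = 0.1567.
L_Y/L_X = (R_Y/R_X)²(T_Y/T_X)⁴ = (0.370)²(0.1567)⁴ = 8.262×10^-5.
F_Y/F_X = (L_Y/L_X)/(d_Y/d_X)² = 8.262×10^-5/(0.200)² = 0.002066.

0.00207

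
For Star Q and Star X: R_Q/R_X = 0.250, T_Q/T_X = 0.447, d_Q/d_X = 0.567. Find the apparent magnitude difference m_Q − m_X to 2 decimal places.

L_Q/L_X = (0.250)²(0.447)⁴ = 0.002495.
F_Q/F_X = (L_Q/L_X)/(d_Q/d_X)² = 0.002495/0.3215 = 0.007761.
m_Q − m_X = −2.5 log₁₀(0.007761) = 5.28.

5.28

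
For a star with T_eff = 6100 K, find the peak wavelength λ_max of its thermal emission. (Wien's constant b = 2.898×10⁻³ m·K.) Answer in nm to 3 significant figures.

475 nm

λ_max = b/T = 2.898×10⁻³ / 6100 = 4.75×10^-7 m = 475.1 nm.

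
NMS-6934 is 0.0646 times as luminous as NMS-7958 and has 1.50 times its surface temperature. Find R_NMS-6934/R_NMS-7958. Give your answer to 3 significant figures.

L ∝ R²T⁴ gives R ∝ √L / T², so
R_NMS-6934/R_NMS-7958 = √(0.0646) / (1.50)² = 0.2542 / 2.250 = 0.1130.

0.113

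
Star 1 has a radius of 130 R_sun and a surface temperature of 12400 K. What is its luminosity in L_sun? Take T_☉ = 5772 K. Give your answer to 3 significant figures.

3.60×10^5 L_sun

L/L_☉ = (R/R_☉)² (T/T_☉)⁴ = (130)² × (12400/5772)⁴
       = 1.690×10^4 × (2.148)⁴ = 1.690×10^4 × 21.30 = 3.600×10^5.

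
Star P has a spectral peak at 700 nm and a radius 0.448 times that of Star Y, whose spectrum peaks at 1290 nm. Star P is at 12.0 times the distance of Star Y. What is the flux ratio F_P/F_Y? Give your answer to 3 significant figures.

0.0161

Wien's law: T_P/T_Y = λ_Y/λ_P = 1290/700 = 1.843.
L_P/L_Y = (R_P/R_Y)²(T_P/T_Y)⁴ = (0.448)²(1.843)⁴ = 2.315.
F_P/F_Y = (L_P/L_Y)/(d_P/d_Y)² = 2.315/(12.0)² = 0.01608.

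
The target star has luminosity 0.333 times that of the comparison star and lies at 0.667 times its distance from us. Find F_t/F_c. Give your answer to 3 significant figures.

F = L/(4πd²), so F_t/F_c = (L_t/L_c) / (d_t/d_c)²
= 0.333 / (0.667)² = 0.333 / 0.4449 = 0.7485.

0.749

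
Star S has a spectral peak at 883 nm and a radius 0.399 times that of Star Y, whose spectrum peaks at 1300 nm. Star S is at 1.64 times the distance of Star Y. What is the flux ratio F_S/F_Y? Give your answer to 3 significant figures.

0.278

Wien's law: T_S/T_Y = λ_Y/λ_S = 1300/883 = 1.472.
L_S/L_Y = (R_S/R_Y)²(T_S/T_Y)⁴ = (0.399)²(1.472)⁴ = 0.7480.
F_S/F_Y = (L_S/L_Y)/(d_S/d_Y)² = 0.7480/(1.64)² = 0.2781.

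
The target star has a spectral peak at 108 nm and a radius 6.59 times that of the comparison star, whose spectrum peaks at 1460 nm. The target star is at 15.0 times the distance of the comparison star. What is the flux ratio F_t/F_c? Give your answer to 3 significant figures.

6.45×10^3

Wien's law: T_t/T_c = λ_c/λ_t = 1460/108 = 13.52.
L_t/L_c = (R_t/R_c)²(T_t/T_c)⁴ = (6.59)²(13.52)⁴ = 1.450×10^6.
F_t/F_c = (L_t/L_c)/(d_t/d_c)² = 1.450×10^6/(15.0)² = 6446.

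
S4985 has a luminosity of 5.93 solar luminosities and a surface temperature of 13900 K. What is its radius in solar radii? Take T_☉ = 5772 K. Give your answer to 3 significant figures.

0.420 solar radii

R/R_☉ = √(L/L_☉) / (T/T_☉)² = √(5.93) / (2.408)²
       = 2.435 / 5.799 = 0.4199.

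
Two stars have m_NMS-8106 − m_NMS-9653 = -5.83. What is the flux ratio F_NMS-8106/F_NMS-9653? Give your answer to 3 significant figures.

F_NMS-8106/F_NMS-9653 = 10^(−(m_NMS-8106 − m_NMS-9653)/2.5) = 10^(5.83/2.5) = 10^2.332 = 214.8.

215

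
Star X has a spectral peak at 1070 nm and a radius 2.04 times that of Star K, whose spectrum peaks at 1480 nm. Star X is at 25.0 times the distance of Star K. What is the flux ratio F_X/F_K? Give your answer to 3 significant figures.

Wien's law: T_X/T_K = λ_K/λ_X = 1480/1070 = 1.383.
L_X/L_K = (R_X/R_K)²(T_X/T_K)⁴ = (2.04)²(1.383)⁴ = 15.23.
F_X/F_K = (L_X/L_K)/(d_X/d_K)² = 15.23/(25.0)² = 0.02437.

0.0244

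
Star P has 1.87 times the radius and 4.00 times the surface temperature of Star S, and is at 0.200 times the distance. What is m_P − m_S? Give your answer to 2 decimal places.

-10.87

L_P/L_S = (1.87)²(4.00)⁴ = 895.2.
F_P/F_S = (L_P/L_S)/(d_P/d_S)² = 895.2/0.04000 = 2.238×10^4.
m_P − m_S = −2.5 log₁₀(2.238×10^4) = -10.87.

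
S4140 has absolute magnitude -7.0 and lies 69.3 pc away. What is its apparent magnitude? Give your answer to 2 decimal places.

-2.80

m = M + 5 log₁₀(d/10 pc) = -7.0 + 5 log₁₀(69.3/10)
  = -7.0 + 5 × 0.841 = -7.0 + 4.20 = -2.80.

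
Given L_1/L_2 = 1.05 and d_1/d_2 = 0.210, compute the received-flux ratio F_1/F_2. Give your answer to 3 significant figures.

F = L/(4πd²), so F_1/F_2 = (L_1/L_2) / (d_1/d_2)²
= 1.05 / (0.210)² = 1.05 / 0.04410 = 23.81.

23.8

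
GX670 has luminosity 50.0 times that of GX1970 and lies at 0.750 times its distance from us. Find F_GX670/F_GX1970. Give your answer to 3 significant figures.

F = L/(4πd²), so F_GX670/F_GX1970 = (L_GX670/L_GX1970) / (d_GX670/d_GX1970)²
= 50.0 / (0.750)² = 50.0 / 0.5625 = 88.89.

88.9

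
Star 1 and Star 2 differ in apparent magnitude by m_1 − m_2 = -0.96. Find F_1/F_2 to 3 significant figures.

2.42

F_1/F_2 = 10^(−(m_1 − m_2)/2.5) = 10^(0.96/2.5) = 10^0.384 = 2.421.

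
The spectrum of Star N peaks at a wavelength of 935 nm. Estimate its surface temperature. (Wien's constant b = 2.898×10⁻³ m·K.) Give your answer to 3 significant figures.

T = b/λ_max = 2.898×10⁻³ / (935×10⁻⁹) = 3099 K.

3.10×10^3 K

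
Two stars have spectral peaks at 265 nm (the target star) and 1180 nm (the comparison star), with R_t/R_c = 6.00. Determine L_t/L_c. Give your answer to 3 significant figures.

1.42×10^4

Wien's law gives T ∝ 1/λ_max, so T_t/T_c = λ_c/λ_t = 1180/265 = 4.453.
Then L ∝ R²T⁴ gives L_t/L_c = (6.00)² × (4.453)⁴ = 36.00 × 393.1 = 1.415×10^4.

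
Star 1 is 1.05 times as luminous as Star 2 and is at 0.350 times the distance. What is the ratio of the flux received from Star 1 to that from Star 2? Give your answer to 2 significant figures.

F = L/(4πd²), so F_1/F_2 = (L_1/L_2) / (d_1/d_2)²
= 1.05 / (0.350)² = 1.05 / 0.1225 = 8.571.

8.6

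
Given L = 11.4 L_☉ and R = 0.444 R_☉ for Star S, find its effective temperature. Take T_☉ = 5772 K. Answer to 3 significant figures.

1.59×10^4 K

T/T_☉ = (L/L_☉)^(1/4) / (R/R_☉)^(1/2)
T = 5772 × (11.4)^(1/4) / √(0.444) = 5772 × 1.837 / 0.6663 = 1.592×10^4 K.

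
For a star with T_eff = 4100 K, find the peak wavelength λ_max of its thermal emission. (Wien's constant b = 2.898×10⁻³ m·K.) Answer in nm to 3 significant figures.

707 nm

λ_max = b/T = 2.898×10⁻³ / 4100 = 7.07×10^-7 m = 706.8 nm.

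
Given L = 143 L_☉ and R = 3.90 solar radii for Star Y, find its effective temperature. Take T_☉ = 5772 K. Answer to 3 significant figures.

1.01×10^4 K

T/T_☉ = (L/L_☉)^(1/4) / (R/R_☉)^(1/2)
T = 5772 × (143)^(1/4) / √(3.90) = 5772 × 3.458 / 1.975 = 1.011×10^4 K.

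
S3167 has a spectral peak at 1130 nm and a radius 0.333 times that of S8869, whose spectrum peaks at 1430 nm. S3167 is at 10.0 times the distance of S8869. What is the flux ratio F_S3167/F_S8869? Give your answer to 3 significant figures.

0.00284

Wien's law: T_S3167/T_S8869 = λ_S8869/λ_S3167 = 1430/1130 = 1.265.
L_S3167/L_S8869 = (R_S3167/R_S8869)²(T_S3167/T_S8869)⁴ = (0.333)²(1.265)⁴ = 0.2844.
F_S3167/F_S8869 = (L_S3167/L_S8869)/(d_S3167/d_S8869)² = 0.2844/(10.0)² = 0.002844.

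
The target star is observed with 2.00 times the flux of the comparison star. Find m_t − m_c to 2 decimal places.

-0.75

m_t − m_c = −2.5 log₁₀(F_t/F_c) = −2.5 log₁₀(2.00) = −2.5 × (0.301) = -0.753.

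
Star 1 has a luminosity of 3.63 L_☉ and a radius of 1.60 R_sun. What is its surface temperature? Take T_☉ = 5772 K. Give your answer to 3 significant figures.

T/T_☉ = (L/L_☉)^(1/4) / (R/R_☉)^(1/2)
T = 5772 × (3.63)^(1/4) / √(1.60) = 5772 × 1.380 / 1.265 = 6299 K.

6.30×10^3 K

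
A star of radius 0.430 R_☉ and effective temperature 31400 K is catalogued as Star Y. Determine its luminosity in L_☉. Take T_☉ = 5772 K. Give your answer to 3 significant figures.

L/L_☉ = (R/R_☉)² (T/T_☉)⁴ = (0.430)² × (31400/5772)⁴
       = 0.1849 × (5.440)⁴ = 0.1849 × 875.8 = 161.9.

162 L_☉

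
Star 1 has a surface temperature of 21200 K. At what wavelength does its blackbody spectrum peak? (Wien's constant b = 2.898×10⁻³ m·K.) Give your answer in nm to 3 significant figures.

λ_max = b/T = 2.898×10⁻³ / 21200 = 1.37×10^-7 m = 136.7 nm.

137 nm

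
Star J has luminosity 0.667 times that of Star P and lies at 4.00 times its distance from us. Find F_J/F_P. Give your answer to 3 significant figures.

0.0417

F = L/(4πd²), so F_J/F_P = (L_J/L_P) / (d_J/d_P)²
= 0.667 / (4.00)² = 0.667 / 16.00 = 0.04169.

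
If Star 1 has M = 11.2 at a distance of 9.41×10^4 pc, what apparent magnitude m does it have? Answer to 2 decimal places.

31.07

m = M + 5 log₁₀(d/10 pc) = 11.2 + 5 log₁₀(9.41×10^4/10)
  = 11.2 + 5 × 3.974 = 11.2 + 19.87 = 31.07.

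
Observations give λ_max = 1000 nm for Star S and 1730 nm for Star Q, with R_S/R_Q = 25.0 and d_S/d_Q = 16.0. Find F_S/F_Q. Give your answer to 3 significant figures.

Wien's law: T_S/T_Q = λ_Q/λ_S = 1730/1000 = 1.730.
L_S/L_Q = (R_S/R_Q)²(T_S/T_Q)⁴ = (25.0)²(1.730)⁴ = 5598.
F_S/F_Q = (L_S/L_Q)/(d_S/d_Q)² = 5598/(16.0)² = 21.87.

21.9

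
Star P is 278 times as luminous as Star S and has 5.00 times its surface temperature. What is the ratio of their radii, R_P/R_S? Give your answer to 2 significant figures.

0.67

L ∝ R²T⁴ gives R ∝ √L / T², so
R_P/R_S = √(278) / (5.00)² = 16.67 / 25.00 = 0.6669.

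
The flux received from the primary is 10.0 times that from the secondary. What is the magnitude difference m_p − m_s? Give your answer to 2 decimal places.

m_p − m_s = −2.5 log₁₀(F_p/F_s) = −2.5 log₁₀(10.0) = −2.5 × (1.000) = -2.500.

-2.50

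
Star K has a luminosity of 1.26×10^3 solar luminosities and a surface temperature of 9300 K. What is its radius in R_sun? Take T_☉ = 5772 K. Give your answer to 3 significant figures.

R/R_☉ = √(L/L_☉) / (T/T_☉)² = √(1.26×10^3) / (1.611)²
       = 35.50 / 2.596 = 13.67.

13.7 R_sun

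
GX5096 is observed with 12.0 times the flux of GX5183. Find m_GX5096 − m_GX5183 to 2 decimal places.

m_GX5096 − m_GX5183 = −2.5 log₁₀(F_GX5096/F_GX5183) = −2.5 log₁₀(12.0) = −2.5 × (1.079) = -2.698.

-2.70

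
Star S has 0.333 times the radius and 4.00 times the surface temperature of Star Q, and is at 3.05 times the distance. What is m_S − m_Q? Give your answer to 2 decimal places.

-1.21

L_S/L_Q = (0.333)²(4.00)⁴ = 28.39.
F_S/F_Q = (L_S/L_Q)/(d_S/d_Q)² = 28.39/9.302 = 3.052.
m_S − m_Q = −2.5 log₁₀(3.052) = -1.21.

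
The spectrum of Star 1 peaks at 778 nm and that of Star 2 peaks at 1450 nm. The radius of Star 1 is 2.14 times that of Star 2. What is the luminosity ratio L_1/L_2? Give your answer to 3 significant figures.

55.3

Wien's law gives T ∝ 1/λ_max, so T_1/T_2 = λ_2/λ_1 = 1450/778 = 1.864.
Then L ∝ R²T⁴ gives L_1/L_2 = (2.14)² × (1.864)⁴ = 4.580 × 12.07 = 55.26.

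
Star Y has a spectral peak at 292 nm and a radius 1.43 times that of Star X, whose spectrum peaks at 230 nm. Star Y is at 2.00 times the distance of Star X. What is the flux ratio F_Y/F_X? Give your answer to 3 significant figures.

Wien's law: T_Y/T_X = λ_X/λ_Y = 230/292 = 0.7877.
L_Y/L_X = (R_Y/R_X)²(T_Y/T_X)⁴ = (1.43)²(0.7877)⁴ = 0.7871.
F_Y/F_X = (L_Y/L_X)/(d_Y/d_X)² = 0.7871/(2.00)² = 0.1968.

0.197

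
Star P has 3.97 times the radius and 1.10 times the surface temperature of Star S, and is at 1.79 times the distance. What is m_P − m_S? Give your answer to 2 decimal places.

L_P/L_S = (3.97)²(1.10)⁴ = 23.08.
F_P/F_S = (L_P/L_S)/(d_P/d_S)² = 23.08/3.204 = 7.202.
m_P − m_S = −2.5 log₁₀(7.202) = -2.14.

-2.14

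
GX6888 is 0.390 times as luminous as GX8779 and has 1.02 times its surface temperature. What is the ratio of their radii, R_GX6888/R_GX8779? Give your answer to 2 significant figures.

0.60

L ∝ R²T⁴ gives R ∝ √L / T², so
R_GX6888/R_GX8779 = √(0.390) / (1.02)² = 0.6245 / 1.040 = 0.6002.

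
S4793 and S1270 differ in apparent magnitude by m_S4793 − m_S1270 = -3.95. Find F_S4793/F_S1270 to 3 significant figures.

38.0

F_S4793/F_S1270 = 10^(−(m_S4793 − m_S1270)/2.5) = 10^(3.95/2.5) = 10^1.580 = 38.02.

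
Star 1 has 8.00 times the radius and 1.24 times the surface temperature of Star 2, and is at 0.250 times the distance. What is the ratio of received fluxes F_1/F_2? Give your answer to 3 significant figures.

L_1/L_2 = (R_1/R_2)²(T_1/T_2)⁴ = (8.00)² × (1.24)⁴ = 151.3.
F_1/F_2 = (L_1/L_2)/(d_1/d_2)² = 151.3 / (0.250)² = 2421.

2.42×10^3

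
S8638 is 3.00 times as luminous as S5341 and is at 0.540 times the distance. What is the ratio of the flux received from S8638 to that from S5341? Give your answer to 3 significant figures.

F = L/(4πd²), so F_S8638/F_S5341 = (L_S8638/L_S5341) / (d_S8638/d_S5341)²
= 3.00 / (0.540)² = 3.00 / 0.2916 = 10.29.

10.3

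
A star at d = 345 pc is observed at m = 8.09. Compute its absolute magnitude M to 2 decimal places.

0.40

M = m − 5 log₁₀(d/10 pc) = 8.09 − 5 log₁₀(345/10)
  = 8.09 − 5 × 1.538 = 8.09 − 7.69 = 0.40.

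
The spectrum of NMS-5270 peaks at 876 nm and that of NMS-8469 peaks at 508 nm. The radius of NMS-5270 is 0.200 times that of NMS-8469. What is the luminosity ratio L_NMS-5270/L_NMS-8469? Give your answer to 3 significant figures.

0.00452

Wien's law gives T ∝ 1/λ_max, so T_NMS-5270/T_NMS-8469 = λ_NMS-8469/λ_NMS-5270 = 508/876 = 0.5799.
Then L ∝ R²T⁴ gives L_NMS-5270/L_NMS-8469 = (0.200)² × (0.5799)⁴ = 0.04000 × 0.1131 = 0.004524.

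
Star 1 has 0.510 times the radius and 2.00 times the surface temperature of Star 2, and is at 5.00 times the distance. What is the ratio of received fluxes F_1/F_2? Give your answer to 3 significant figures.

L_1/L_2 = (R_1/R_2)²(T_1/T_2)⁴ = (0.510)² × (2.00)⁴ = 4.162.
F_1/F_2 = (L_1/L_2)/(d_1/d_2)² = 4.162 / (5.00)² = 0.1665.

0.166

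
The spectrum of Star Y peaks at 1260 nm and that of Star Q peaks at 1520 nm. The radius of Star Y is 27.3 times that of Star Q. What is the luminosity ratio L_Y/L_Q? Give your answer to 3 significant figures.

1.58×10^3

Wien's law gives T ∝ 1/λ_max, so T_Y/T_Q = λ_Q/λ_Y = 1520/1260 = 1.206.
Then L ∝ R²T⁴ gives L_Y/L_Q = (27.3)² × (1.206)⁴ = 745.3 × 2.118 = 1578.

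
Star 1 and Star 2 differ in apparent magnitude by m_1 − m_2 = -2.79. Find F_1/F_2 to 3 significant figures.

13.1

F_1/F_2 = 10^(−(m_1 − m_2)/2.5) = 10^(2.79/2.5) = 10^1.116 = 13.06.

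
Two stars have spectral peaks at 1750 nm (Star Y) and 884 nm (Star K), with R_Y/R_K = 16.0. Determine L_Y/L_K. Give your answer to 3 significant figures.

Wien's law gives T ∝ 1/λ_max, so T_Y/T_K = λ_K/λ_Y = 884/1750 = 0.5051.
Then L ∝ R²T⁴ gives L_Y/L_K = (16.0)² × (0.5051)⁴ = 256.0 × 0.06511 = 16.67.

16.7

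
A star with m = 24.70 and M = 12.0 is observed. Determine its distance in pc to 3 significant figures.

m − M = 5 log₁₀(d/10 pc)
24.70 − (12.0) = 12.70 = 5 log₁₀(d/10)
d = 10 × 10^(12.70/5) = 10 × 10^2.540 = 3467 pc.

3.47×10^3 pc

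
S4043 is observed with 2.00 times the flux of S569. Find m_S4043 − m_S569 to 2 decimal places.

-0.75

m_S4043 − m_S569 = −2.5 log₁₀(F_S4043/F_S569) = −2.5 log₁₀(2.00) = −2.5 × (0.301) = -0.753.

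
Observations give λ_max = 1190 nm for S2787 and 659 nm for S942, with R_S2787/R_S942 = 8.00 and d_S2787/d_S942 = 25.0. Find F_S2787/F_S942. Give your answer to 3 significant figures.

0.00963

Wien's law: T_S2787/T_S942 = λ_S942/λ_S2787 = 659/1190 = 0.5538.
L_S2787/L_S942 = (R_S2787/R_S942)²(T_S2787/T_S942)⁴ = (8.00)²(0.5538)⁴ = 6.019.
F_S2787/F_S942 = (L_S2787/L_S942)/(d_S2787/d_S942)² = 6.019/(25.0)² = 0.009631.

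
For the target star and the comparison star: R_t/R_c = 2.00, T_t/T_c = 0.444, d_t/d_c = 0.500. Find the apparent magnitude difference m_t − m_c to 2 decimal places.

L_t/L_c = (2.00)²(0.444)⁴ = 0.1555.
F_t/F_c = (L_t/L_c)/(d_t/d_c)² = 0.1555/0.2500 = 0.6218.
m_t − m_c = −2.5 log₁₀(0.6218) = 0.52.

0.52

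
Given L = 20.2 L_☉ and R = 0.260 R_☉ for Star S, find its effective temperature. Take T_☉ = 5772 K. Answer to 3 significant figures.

T/T_☉ = (L/L_☉)^(1/4) / (R/R_☉)^(1/2)
T = 5772 × (20.2)^(1/4) / √(0.260) = 5772 × 2.120 / 0.5099 = 2.400×10^4 K.

2.40×10^4 K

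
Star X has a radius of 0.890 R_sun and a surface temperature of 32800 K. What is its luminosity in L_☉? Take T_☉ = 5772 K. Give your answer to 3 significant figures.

826 L_☉

L/L_☉ = (R/R_☉)² (T/T_☉)⁴ = (0.890)² × (32800/5772)⁴
       = 0.7921 × (5.683)⁴ = 0.7921 × 1043 = 826.0.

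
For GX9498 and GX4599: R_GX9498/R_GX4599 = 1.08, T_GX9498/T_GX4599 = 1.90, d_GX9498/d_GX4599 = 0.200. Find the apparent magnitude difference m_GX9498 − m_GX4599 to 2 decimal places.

L_GX9498/L_GX4599 = (1.08)²(1.90)⁴ = 15.20.
F_GX9498/F_GX4599 = (L_GX9498/L_GX4599)/(d_GX9498/d_GX4599)² = 15.20/0.04000 = 380.0.
m_GX9498 − m_GX4599 = −2.5 log₁₀(380.0) = -6.45.

-6.45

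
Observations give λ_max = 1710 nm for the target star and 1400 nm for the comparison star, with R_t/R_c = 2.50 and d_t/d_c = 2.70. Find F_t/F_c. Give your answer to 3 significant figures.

0.385

Wien's law: T_t/T_c = λ_c/λ_t = 1400/1710 = 0.8187.
L_t/L_c = (R_t/R_c)²(T_t/T_c)⁴ = (2.50)²(0.8187)⁴ = 2.808.
F_t/F_c = (L_t/L_c)/(d_t/d_c)² = 2.808/(2.70)² = 0.3852.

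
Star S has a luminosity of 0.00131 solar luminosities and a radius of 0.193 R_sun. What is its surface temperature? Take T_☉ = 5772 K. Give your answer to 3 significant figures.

2.50×10^3 K

T/T_☉ = (L/L_☉)^(1/4) / (R/R_☉)^(1/2)
T = 5772 × (0.00131)^(1/4) / √(0.193) = 5772 × 0.1902 / 0.4393 = 2500 K.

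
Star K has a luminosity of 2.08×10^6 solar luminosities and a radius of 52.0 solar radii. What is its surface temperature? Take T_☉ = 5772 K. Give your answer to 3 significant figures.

3.04×10^4 K

T/T_☉ = (L/L_☉)^(1/4) / (R/R_☉)^(1/2)
T = 5772 × (2.08×10^6)^(1/4) / √(52.0) = 5772 × 37.98 / 7.211 = 3.040×10^4 K.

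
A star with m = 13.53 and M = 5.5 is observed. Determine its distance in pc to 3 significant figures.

m − M = 5 log₁₀(d/10 pc)
13.53 − (5.5) = 8.03 = 5 log₁₀(d/10)
d = 10 × 10^(8.03/5) = 10 × 10^1.606 = 403.6 pc.

404 pc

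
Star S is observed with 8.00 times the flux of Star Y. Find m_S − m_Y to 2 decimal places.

-2.26

m_S − m_Y = −2.5 log₁₀(F_S/F_Y) = −2.5 log₁₀(8.00) = −2.5 × (0.903) = -2.258.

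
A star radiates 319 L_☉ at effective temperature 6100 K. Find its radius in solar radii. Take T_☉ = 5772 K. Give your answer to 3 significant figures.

16.0 solar radii

R/R_☉ = √(L/L_☉) / (T/T_☉)² = √(319) / (1.057)²
       = 17.86 / 1.117 = 15.99.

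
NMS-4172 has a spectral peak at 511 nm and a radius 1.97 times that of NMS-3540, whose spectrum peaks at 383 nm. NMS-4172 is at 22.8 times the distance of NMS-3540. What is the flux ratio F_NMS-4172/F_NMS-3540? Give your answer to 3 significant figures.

0.00236

Wien's law: T_NMS-4172/T_NMS-3540 = λ_NMS-3540/λ_NMS-4172 = 383/511 = 0.7495.
L_NMS-4172/L_NMS-3540 = (R_NMS-4172/R_NMS-3540)²(T_NMS-4172/T_NMS-3540)⁴ = (1.97)²(0.7495)⁴ = 1.225.
F_NMS-4172/F_NMS-3540 = (L_NMS-4172/L_NMS-3540)/(d_NMS-4172/d_NMS-3540)² = 1.225/(22.8)² = 0.002356.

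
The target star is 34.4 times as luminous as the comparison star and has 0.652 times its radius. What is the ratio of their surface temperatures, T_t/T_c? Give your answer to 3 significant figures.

3.00

L ∝ R²T⁴ gives T ∝ (L/R²)^(1/4), so
T_t/T_c = (34.4 / 0.652²)^(1/4) = (80.92)^(1/4) = 2.999.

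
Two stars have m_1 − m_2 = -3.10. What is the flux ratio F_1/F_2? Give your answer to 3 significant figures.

F_1/F_2 = 10^(−(m_1 − m_2)/2.5) = 10^(3.10/2.5) = 10^1.240 = 17.38.

17.4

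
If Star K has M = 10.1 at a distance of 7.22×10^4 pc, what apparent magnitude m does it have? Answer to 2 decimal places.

29.39

m = M + 5 log₁₀(d/10 pc) = 10.1 + 5 log₁₀(7.22×10^4/10)
  = 10.1 + 5 × 3.859 = 10.1 + 19.29 = 29.39.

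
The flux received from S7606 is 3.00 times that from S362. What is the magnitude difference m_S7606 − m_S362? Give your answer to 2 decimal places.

m_S7606 − m_S362 = −2.5 log₁₀(F_S7606/F_S362) = −2.5 log₁₀(3.00) = −2.5 × (0.477) = -1.193.

-1.19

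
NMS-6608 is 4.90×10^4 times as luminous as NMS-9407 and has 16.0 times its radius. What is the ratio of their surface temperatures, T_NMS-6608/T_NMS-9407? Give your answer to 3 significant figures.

L ∝ R²T⁴ gives T ∝ (L/R²)^(1/4), so
T_NMS-6608/T_NMS-9407 = (4.90×10^4 / 16.0²)^(1/4) = (191.4)^(1/4) = 3.720.

3.72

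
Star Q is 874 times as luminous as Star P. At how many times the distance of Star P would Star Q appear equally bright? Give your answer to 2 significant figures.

Equal flux requires L_Q/d_Q² = L_P/d_P², so d_Q/d_P = √(L_Q/L_P)
= √(874) = 29.56.

30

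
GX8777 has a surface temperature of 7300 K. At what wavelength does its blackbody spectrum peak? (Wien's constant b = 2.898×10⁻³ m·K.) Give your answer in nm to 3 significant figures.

λ_max = b/T = 2.898×10⁻³ / 7300 = 3.97×10^-7 m = 397.0 nm.

397 nm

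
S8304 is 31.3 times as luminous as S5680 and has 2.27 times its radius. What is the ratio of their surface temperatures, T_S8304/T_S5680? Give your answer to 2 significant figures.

1.6

L ∝ R²T⁴ gives T ∝ (L/R²)^(1/4), so
T_S8304/T_S5680 = (31.3 / 2.27²)^(1/4) = (6.074)^(1/4) = 1.570.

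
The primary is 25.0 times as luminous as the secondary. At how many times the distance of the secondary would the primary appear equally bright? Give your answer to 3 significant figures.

5.00

Equal flux requires L_p/d_p² = L_s/d_s², so d_p/d_s = √(L_p/L_s)
= √(25.0) = 5.000.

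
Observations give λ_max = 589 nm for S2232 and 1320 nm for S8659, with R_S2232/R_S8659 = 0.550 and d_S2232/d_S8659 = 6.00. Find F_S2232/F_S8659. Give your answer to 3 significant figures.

Wien's law: T_S2232/T_S8659 = λ_S8659/λ_S2232 = 1320/589 = 2.241.
L_S2232/L_S8659 = (R_S2232/R_S8659)²(T_S2232/T_S8659)⁴ = (0.550)²(2.241)⁴ = 7.631.
F_S2232/F_S8659 = (L_S2232/L_S8659)/(d_S2232/d_S8659)² = 7.631/(6.00)² = 0.2120.

0.212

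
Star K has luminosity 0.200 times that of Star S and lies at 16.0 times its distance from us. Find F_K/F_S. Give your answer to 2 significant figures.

F = L/(4πd²), so F_K/F_S = (L_K/L_S) / (d_K/d_S)²
= 0.200 / (16.0)² = 0.200 / 256.0 = 7.813×10^-4.

7.8×10^-4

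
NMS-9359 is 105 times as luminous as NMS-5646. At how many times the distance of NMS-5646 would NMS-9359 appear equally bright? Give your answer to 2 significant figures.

10

Equal flux requires L_NMS-9359/d_NMS-9359² = L_NMS-5646/d_NMS-5646², so d_NMS-9359/d_NMS-5646 = √(L_NMS-9359/L_NMS-5646)
= √(105) = 10.25.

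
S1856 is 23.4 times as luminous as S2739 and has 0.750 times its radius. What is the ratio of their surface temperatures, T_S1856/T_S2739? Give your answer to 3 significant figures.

L ∝ R²T⁴ gives T ∝ (L/R²)^(1/4), so
T_S1856/T_S2739 = (23.4 / 0.750²)^(1/4) = (41.60)^(1/4) = 2.540.

2.54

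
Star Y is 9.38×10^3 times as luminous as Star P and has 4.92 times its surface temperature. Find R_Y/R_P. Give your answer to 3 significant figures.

4.00

L ∝ R²T⁴ gives R ∝ √L / T², so
R_Y/R_P = √(9.38×10^3) / (4.92)² = 96.85 / 24.21 = 4.001.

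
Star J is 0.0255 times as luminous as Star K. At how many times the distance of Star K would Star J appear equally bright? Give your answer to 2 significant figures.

0.16

Equal flux requires L_J/d_J² = L_K/d_K², so d_J/d_K = √(L_J/L_K)
= √(0.0255) = 0.1597.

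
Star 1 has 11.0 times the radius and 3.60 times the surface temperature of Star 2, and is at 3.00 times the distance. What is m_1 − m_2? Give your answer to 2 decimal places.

L_1/L_2 = (11.0)²(3.60)⁴ = 2.032×10^4.
F_1/F_2 = (L_1/L_2)/(d_1/d_2)² = 2.032×10^4/9.000 = 2258.
m_1 − m_2 = −2.5 log₁₀(2258) = -8.38.

-8.38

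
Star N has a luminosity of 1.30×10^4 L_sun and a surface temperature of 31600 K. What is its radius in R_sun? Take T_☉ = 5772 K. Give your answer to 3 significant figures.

3.80 R_sun

R/R_☉ = √(L/L_☉) / (T/T_☉)² = √(1.30×10^4) / (5.475)²
       = 114.0 / 29.97 = 3.804.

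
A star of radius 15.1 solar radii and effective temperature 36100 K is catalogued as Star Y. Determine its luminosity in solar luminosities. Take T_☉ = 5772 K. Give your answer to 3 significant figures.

3.49×10^5 solar luminosities

L/L_☉ = (R/R_☉)² (T/T_☉)⁴ = (15.1)² × (36100/5772)⁴
       = 228.0 × (6.254)⁴ = 228.0 × 1530 = 3.489×10^5.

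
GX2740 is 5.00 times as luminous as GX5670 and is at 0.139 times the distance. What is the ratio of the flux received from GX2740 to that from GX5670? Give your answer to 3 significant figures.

259

F = L/(4πd²), so F_GX2740/F_GX5670 = (L_GX2740/L_GX5670) / (d_GX2740/d_GX5670)²
= 5.00 / (0.139)² = 5.00 / 0.01932 = 258.8.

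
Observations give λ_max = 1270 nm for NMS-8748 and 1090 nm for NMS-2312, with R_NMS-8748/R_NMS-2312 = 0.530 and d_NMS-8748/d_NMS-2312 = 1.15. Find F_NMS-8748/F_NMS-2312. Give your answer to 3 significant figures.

0.115

Wien's law: T_NMS-8748/T_NMS-2312 = λ_NMS-2312/λ_NMS-8748 = 1090/1270 = 0.8583.
L_NMS-8748/L_NMS-2312 = (R_NMS-8748/R_NMS-2312)²(T_NMS-8748/T_NMS-2312)⁴ = (0.530)²(0.8583)⁴ = 0.1524.
F_NMS-8748/F_NMS-2312 = (L_NMS-8748/L_NMS-2312)/(d_NMS-8748/d_NMS-2312)² = 0.1524/(1.15)² = 0.1153.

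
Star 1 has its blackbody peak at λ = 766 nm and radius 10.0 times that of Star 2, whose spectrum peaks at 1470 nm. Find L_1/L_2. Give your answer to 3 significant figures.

1.36×10^3

Wien's law gives T ∝ 1/λ_max, so T_1/T_2 = λ_2/λ_1 = 1470/766 = 1.919.
Then L ∝ R²T⁴ gives L_1/L_2 = (10.0)² × (1.919)⁴ = 100.0 × 13.56 = 1356.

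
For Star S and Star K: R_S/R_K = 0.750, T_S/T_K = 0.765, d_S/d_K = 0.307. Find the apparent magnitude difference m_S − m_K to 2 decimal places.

-0.78

L_S/L_K = (0.750)²(0.765)⁴ = 0.1926.
F_S/F_K = (L_S/L_K)/(d_S/d_K)² = 0.1926/0.09425 = 2.044.
m_S − m_K = −2.5 log₁₀(2.044) = -0.78.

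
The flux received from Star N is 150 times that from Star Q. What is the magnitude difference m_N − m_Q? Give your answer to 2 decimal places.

m_N − m_Q = −2.5 log₁₀(F_N/F_Q) = −2.5 log₁₀(150) = −2.5 × (2.176) = -5.440.

-5.44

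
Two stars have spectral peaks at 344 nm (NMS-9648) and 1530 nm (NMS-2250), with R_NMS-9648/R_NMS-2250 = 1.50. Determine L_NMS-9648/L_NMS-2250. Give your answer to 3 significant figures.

880

Wien's law gives T ∝ 1/λ_max, so T_NMS-9648/T_NMS-2250 = λ_NMS-2250/λ_NMS-9648 = 1530/344 = 4.448.
Then L ∝ R²T⁴ gives L_NMS-9648/L_NMS-2250 = (1.50)² × (4.448)⁴ = 2.250 × 391.3 = 880.5.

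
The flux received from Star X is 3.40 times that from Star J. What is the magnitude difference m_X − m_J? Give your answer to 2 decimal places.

-1.33

m_X − m_J = −2.5 log₁₀(F_X/F_J) = −2.5 log₁₀(3.40) = −2.5 × (0.531) = -1.329.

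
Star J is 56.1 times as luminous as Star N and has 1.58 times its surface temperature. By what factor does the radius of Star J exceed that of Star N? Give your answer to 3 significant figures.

L ∝ R²T⁴ gives R ∝ √L / T², so
R_J/R_N = √(56.1) / (1.58)² = 7.490 / 2.496 = 3.000.

3.00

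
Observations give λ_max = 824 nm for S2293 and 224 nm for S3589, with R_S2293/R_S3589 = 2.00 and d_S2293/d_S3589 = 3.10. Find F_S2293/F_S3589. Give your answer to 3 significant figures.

0.00227

Wien's law: T_S2293/T_S3589 = λ_S3589/λ_S2293 = 224/824 = 0.2718.
L_S2293/L_S3589 = (R_S2293/R_S3589)²(T_S2293/T_S3589)⁴ = (2.00)²(0.2718)⁴ = 0.02184.
F_S2293/F_S3589 = (L_S2293/L_S3589)/(d_S2293/d_S3589)² = 0.02184/(3.10)² = 0.002273.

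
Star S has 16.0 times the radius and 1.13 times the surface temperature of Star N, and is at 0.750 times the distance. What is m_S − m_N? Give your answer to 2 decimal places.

-7.18

L_S/L_N = (16.0)²(1.13)⁴ = 417.4.
F_S/F_N = (L_S/L_N)/(d_S/d_N)² = 417.4/0.5625 = 742.0.
m_S − m_N = −2.5 log₁₀(742.0) = -7.18.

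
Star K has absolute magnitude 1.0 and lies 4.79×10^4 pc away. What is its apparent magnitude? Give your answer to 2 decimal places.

19.40

m = M + 5 log₁₀(d/10 pc) = 1.0 + 5 log₁₀(4.79×10^4/10)
  = 1.0 + 5 × 3.680 = 1.0 + 18.40 = 19.40.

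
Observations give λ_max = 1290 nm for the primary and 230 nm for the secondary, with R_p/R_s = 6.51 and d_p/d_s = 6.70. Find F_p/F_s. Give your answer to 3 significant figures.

9.54×10^-4

Wien's law: T_p/T_s = λ_s/λ_p = 230/1290 = 0.1783.
L_p/L_s = (R_p/R_s)²(T_p/T_s)⁴ = (6.51)²(0.1783)⁴ = 0.04283.
F_p/F_s = (L_p/L_s)/(d_p/d_s)² = 0.04283/(6.70)² = 9.540×10^-4.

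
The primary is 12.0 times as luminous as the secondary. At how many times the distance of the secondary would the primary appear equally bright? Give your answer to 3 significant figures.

Equal flux requires L_p/d_p² = L_s/d_s², so d_p/d_s = √(L_p/L_s)
= √(12.0) = 3.464.

3.46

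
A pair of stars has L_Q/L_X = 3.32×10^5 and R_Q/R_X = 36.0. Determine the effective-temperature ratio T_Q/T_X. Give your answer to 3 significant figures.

4.00

L ∝ R²T⁴ gives T ∝ (L/R²)^(1/4), so
T_Q/T_X = (3.32×10^5 / 36.0²)^(1/4) = (256.2)^(1/4) = 4.001.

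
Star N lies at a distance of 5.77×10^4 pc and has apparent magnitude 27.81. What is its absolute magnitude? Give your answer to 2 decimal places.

9.00

M = m − 5 log₁₀(d/10 pc) = 27.81 − 5 log₁₀(5.77×10^4/10)
  = 27.81 − 5 × 3.761 = 27.81 − 18.81 = 9.00.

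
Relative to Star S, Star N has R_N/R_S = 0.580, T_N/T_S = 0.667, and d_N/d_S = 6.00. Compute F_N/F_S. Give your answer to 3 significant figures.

0.00185

L_N/L_S = (R_N/R_S)²(T_N/T_S)⁴ = (0.580)² × (0.667)⁴ = 0.06658.
F_N/F_S = (L_N/L_S)/(d_N/d_S)² = 0.06658 / (6.00)² = 0.001850.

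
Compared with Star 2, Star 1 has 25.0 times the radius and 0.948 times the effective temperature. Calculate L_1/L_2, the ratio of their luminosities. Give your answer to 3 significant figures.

505

From the Stefan–Boltzmann law, L ∝ R²T⁴, so
L_1/L_2 = (R_1/R_2)² (T_1/T_2)⁴ = (25.0)² × (0.948)⁴ = 625.0 × 0.8077 = 504.8.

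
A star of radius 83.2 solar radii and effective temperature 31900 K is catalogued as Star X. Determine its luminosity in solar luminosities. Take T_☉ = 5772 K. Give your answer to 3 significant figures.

6.46×10^6 solar luminosities

L/L_☉ = (R/R_☉)² (T/T_☉)⁴ = (83.2)² × (31900/5772)⁴
       = 6922 × (5.527)⁴ = 6922 × 932.9 = 6.458×10^6.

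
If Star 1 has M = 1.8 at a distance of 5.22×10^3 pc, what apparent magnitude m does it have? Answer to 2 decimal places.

15.39

m = M + 5 log₁₀(d/10 pc) = 1.8 + 5 log₁₀(5.22×10^3/10)
  = 1.8 + 5 × 2.718 = 1.8 + 13.59 = 15.39.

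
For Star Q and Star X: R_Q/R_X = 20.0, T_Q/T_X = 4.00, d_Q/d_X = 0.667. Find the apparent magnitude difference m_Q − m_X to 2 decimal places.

L_Q/L_X = (20.0)²(4.00)⁴ = 1.024×10^5.
F_Q/F_X = (L_Q/L_X)/(d_Q/d_X)² = 1.024×10^5/0.4449 = 2.302×10^5.
m_Q − m_X = −2.5 log₁₀(2.302×10^5) = -13.41.

-13.41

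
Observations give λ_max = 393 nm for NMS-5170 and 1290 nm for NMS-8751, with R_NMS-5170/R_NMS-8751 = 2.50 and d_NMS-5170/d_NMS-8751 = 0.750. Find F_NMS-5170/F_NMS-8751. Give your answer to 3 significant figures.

1.29×10^3

Wien's law: T_NMS-5170/T_NMS-8751 = λ_NMS-8751/λ_NMS-5170 = 1290/393 = 3.282.
L_NMS-5170/L_NMS-8751 = (R_NMS-5170/R_NMS-8751)²(T_NMS-5170/T_NMS-8751)⁴ = (2.50)²(3.282)⁴ = 725.6.
F_NMS-5170/F_NMS-8751 = (L_NMS-5170/L_NMS-8751)/(d_NMS-5170/d_NMS-8751)² = 725.6/(0.750)² = 1290.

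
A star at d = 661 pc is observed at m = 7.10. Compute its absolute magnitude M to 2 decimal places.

-2.00

M = m − 5 log₁₀(d/10 pc) = 7.10 − 5 log₁₀(661/10)
  = 7.10 − 5 × 1.820 = 7.10 − 9.10 = -2.00.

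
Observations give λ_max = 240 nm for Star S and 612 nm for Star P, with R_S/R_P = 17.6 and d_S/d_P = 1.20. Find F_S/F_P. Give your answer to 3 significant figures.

Wien's law: T_S/T_P = λ_P/λ_S = 612/240 = 2.550.
L_S/L_P = (R_S/R_P)²(T_S/T_P)⁴ = (17.6)²(2.550)⁴ = 1.310×10^4.
F_S/F_P = (L_S/L_P)/(d_S/d_P)² = 1.310×10^4/(1.20)² = 9095.

9.10×10^3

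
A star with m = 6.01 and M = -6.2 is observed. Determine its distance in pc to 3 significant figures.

2.77×10^3 pc

m − M = 5 log₁₀(d/10 pc)
6.01 − (-6.2) = 12.21 = 5 log₁₀(d/10)
d = 10 × 10^(12.21/5) = 10 × 10^2.442 = 2767 pc.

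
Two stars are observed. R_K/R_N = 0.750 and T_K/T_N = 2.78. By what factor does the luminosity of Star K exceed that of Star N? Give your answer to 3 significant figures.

33.6

From the Stefan–Boltzmann law, L ∝ R²T⁴, so
L_K/L_N = (R_K/R_N)² (T_K/T_N)⁴ = (0.750)² × (2.78)⁴ = 0.5625 × 59.73 = 33.60.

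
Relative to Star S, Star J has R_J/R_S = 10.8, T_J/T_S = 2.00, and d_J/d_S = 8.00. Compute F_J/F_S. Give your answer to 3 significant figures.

L_J/L_S = (R_J/R_S)²(T_J/T_S)⁴ = (10.8)² × (2.00)⁴ = 1866.
F_J/F_S = (L_J/L_S)/(d_J/d_S)² = 1866 / (8.00)² = 29.16.

29.2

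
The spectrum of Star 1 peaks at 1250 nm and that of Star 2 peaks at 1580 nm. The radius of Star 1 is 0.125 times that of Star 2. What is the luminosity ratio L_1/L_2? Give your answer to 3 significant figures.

0.0399

Wien's law gives T ∝ 1/λ_max, so T_1/T_2 = λ_2/λ_1 = 1580/1250 = 1.264.
Then L ∝ R²T⁴ gives L_1/L_2 = (0.125)² × (1.264)⁴ = 0.01562 × 2.553 = 0.03988.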